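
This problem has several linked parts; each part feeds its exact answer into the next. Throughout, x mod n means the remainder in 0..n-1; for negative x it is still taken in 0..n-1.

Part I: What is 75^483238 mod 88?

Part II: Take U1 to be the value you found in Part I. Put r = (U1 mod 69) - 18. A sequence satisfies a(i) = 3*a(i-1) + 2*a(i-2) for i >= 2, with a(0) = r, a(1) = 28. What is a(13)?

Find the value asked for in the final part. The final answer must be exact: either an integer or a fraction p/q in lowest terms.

Part I: squarings mod 88: 75^1=75, 75^2=81, 75^4=49, 75^8=25, 75^16=9, 75^32=81, 75^64=49, 75^128=25, 75^256=9, 75^512=81, 75^1024=49, 75^2048=25, 75^4096=9, 75^8192=81, 75^16384=49, 75^32768=25, 75^65536=9, 75^131072=81, 75^262144=49; 75^483238 = 75^2 * 75^4 * 75^32 * 75^128 * 75^256 * 75^512 * 75^1024 * 75^2048 * 75^4096 * 75^16384 * 75^65536 * 75^131072 * 75^262144 = 25 (mod 88); answer 25
Part II: U1 = 25; r = 7; a(2) = 3*(28) + 2*(7) = 98; iterating: a(2)=98, a(3)=350, a(4)=1246, a(5)=4438, a(6)=15806, a(7)=56294, a(8)=200494, a(9)=714070, a(10)=2543198, a(11)=9057734, a(12)=32259598, a(13)=114894262; answer 114894262

114894262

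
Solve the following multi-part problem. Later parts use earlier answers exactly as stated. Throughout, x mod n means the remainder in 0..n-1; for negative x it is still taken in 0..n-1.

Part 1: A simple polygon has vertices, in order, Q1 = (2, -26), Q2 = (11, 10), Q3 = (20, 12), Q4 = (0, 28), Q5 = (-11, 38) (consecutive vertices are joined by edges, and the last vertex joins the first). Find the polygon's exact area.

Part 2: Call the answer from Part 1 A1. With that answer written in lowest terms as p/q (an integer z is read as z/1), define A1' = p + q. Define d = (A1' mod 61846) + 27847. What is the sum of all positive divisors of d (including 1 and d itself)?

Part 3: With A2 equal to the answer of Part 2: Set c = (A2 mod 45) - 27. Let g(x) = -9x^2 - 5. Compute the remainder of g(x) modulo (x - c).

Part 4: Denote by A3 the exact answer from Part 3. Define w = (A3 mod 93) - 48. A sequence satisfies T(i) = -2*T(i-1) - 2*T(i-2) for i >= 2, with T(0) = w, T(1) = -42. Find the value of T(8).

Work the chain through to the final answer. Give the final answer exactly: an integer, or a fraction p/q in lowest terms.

Part 1: cross terms: (2*10 - 11*-26)=306, (11*12 - 20*10)=-68, (20*28 - 0*12)=560, (0*38 - -11*28)=308, (-11*-26 - 2*38)=210; twice the area = |1316| = 1316; area = 658; answer 658
Part 2: A1 = 658; threaded value p + q = 659; d = 28506; 28506 = 2 * 3 * 4751; sigma = (1 + 2) * (1 + 3) * (1 + 4751) = 3 * 4 * 4752 = 57024; answer 57024
Part 3: A2 = 57024; c = -18; remainder = value at the root: -9*(-18)^2 - 5 = (-2916) + (-5) = -2921; answer -2921
Part 4: A3 = -2921; w = 7; T(2) = -2*(-42) - 2*(7) = 70; iterating: T(2)=70, T(3)=-56, T(4)=-28, T(5)=168, T(6)=-280, T(7)=224, T(8)=112; answer 112

112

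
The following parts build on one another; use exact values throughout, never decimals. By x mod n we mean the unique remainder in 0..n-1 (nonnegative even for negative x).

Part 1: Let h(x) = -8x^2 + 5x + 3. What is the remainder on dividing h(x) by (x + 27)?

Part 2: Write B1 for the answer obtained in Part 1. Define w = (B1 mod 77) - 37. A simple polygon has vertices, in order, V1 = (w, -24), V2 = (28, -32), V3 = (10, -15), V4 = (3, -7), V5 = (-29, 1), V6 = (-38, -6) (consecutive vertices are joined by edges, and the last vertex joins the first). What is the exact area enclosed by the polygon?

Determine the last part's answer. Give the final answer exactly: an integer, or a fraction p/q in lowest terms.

1341/2

Part 1: remainder = value at the root: -8*(-27)^2 + 5*(-27)^1 + 3 = (-5832) + (-135) + (3) = -5964; answer -5964
Part 2: B1 = -5964; w = 5; cross terms: (5*-32 - 28*-24)=512, (28*-15 - 10*-32)=-100, (10*-7 - 3*-15)=-25, (3*1 - -29*-7)=-200, (-29*-6 - -38*1)=212, (-38*-24 - 5*-6)=942; twice the area = |1341| = 1341; area = 1341/2; answer 1341/2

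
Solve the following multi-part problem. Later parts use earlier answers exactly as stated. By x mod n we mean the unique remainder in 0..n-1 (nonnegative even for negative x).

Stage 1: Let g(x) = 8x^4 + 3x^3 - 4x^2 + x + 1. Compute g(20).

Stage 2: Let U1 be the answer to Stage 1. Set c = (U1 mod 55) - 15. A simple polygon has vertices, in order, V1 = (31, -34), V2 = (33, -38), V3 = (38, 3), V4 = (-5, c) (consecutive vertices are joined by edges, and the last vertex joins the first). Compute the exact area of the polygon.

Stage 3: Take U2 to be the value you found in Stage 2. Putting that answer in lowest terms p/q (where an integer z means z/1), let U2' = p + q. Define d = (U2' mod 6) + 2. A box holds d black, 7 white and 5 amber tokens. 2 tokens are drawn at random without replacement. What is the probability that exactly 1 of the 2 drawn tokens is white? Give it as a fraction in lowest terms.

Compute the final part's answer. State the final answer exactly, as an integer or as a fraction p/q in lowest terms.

Stage 1: 8*(20)^4 + 3*(20)^3 - 4*(20)^2 + 1*(20)^1 + 1 = (1280000) + (24000) + (-1600) + (20) + (1) = 1302421; answer 1302421
Stage 2: U1 = 1302421; c = 6; cross terms: (31*-38 - 33*-34)=-56, (33*3 - 38*-38)=1543, (38*6 - -5*3)=243, (-5*-34 - 31*6)=-16; twice the area = |1714| = 1714; area = 857; answer 857
Stage 3: U2 = 857; threaded value p + q = 858; d = 2; total draws C(14,2) = 91; favorable C(7,1)*C(7,1) = 49; P = 7/13; answer 7/13

7/13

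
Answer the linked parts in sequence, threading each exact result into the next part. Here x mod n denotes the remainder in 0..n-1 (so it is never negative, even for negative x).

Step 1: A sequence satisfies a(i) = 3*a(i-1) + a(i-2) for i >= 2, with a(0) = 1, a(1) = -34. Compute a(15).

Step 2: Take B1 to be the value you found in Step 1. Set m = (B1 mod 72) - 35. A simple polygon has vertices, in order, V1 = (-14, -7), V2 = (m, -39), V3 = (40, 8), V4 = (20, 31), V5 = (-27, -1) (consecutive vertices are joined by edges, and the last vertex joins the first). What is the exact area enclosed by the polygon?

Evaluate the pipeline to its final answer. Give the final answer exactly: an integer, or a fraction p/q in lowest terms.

Step 1: a(2) = 3*(-34) + 1*(1) = -101; iterating: a(2)=-101, a(3)=-337, a(4)=-1112, a(5)=-3673, a(6)=-12131, a(7)=-40066, a(8)=-132329, a(9)=-437053, a(10)=-1443488, a(11)=-4767517, a(12)=-15746039, a(13)=-52005634, a(14)=-171762941, a(15)=-567294457; answer -567294457
Step 2: B1 = -567294457; m = -12; cross terms: (-14*-39 - -12*-7)=462, (-12*8 - 40*-39)=1464, (40*31 - 20*8)=1080, (20*-1 - -27*31)=817, (-27*-7 - -14*-1)=175; twice the area = |3998| = 3998; area = 1999; answer 1999

1999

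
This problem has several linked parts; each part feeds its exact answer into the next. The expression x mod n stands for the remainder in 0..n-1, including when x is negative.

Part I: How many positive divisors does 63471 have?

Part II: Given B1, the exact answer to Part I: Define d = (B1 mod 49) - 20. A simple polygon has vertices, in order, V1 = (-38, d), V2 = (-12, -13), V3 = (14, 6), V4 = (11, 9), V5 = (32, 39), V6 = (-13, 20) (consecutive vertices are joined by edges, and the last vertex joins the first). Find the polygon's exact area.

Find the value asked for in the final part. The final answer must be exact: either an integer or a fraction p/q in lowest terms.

1364

Part I: 63471 = 3 * 21157; number of divisors = (1+1) * (1+1) = 4; answer 4
Part II: B1 = 4; d = -16; cross terms: (-38*-13 - -12*-16)=302, (-12*6 - 14*-13)=110, (14*9 - 11*6)=60, (11*39 - 32*9)=141, (32*20 - -13*39)=1147, (-13*-16 - -38*20)=968; twice the area = |2728| = 2728; area = 1364; answer 1364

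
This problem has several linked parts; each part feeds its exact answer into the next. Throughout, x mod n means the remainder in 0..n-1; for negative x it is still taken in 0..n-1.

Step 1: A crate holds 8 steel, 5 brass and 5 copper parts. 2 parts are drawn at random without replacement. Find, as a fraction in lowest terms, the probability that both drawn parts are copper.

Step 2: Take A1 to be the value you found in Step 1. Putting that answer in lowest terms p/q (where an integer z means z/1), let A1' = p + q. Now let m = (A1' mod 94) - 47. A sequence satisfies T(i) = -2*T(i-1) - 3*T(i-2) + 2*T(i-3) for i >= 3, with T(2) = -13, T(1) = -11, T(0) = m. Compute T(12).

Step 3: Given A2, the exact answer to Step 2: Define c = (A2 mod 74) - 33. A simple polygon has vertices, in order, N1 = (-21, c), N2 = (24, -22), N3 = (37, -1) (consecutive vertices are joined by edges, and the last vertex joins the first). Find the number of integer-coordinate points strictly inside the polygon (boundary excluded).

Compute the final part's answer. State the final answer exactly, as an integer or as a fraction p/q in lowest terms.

Step 1: total draws C(18,2) = 153; favorable C(5,2) = 10; P = 10/153; answer 10/153
Step 2: A1 = 10/153; threaded value p + q = 163; m = 22; T(3) = -2*(-13) - 3*(-11) + 2*(22) = 103; iterating: T(3)=103, T(4)=-189, T(5)=43, T(6)=687, T(7)=-1881, T(8)=1787, T(9)=3443, T(10)=-16009, T(11)=25263, T(12)=4387; answer 4387
Step 3: A2 = 4387; c = -12; cross terms: (-21*-22 - 24*-12)=750, (24*-1 - 37*-22)=790, (37*-12 - -21*-1)=-465; twice the area = |1075| = 1075; area = 1075/2; boundary points = 5 + 1 + 1 = 7; strictly interior points = area - boundary/2 + 1 = 535; answer 535

535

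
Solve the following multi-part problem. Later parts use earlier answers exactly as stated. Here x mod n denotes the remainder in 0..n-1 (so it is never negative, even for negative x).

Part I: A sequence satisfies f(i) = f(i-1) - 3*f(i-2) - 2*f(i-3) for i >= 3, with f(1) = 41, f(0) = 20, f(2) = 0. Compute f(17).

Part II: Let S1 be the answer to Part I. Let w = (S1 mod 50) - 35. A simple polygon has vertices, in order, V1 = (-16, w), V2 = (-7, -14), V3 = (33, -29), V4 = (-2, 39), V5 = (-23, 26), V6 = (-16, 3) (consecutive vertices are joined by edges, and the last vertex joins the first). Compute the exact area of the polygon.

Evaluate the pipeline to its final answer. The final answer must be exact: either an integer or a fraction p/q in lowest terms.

3619/2

Part I: f(3) = 1*(0) - 3*(41) - 2*(20) = -163; iterating: f(3)=-163, f(4)=-245, f(5)=244, f(6)=1305, f(7)=1063, f(8)=-3340, f(9)=-9139, f(10)=-1245, f(11)=32852, f(12)=54865, f(13)=-41201, f(14)=-271500, f(15)=-257627, f(16)=639275, f(17)=1955156; answer 1955156
Part II: S1 = 1955156; w = -29; cross terms: (-16*-14 - -7*-29)=21, (-7*-29 - 33*-14)=665, (33*39 - -2*-29)=1229, (-2*26 - -23*39)=845, (-23*3 - -16*26)=347, (-16*-29 - -16*3)=512; twice the area = |3619| = 3619; area = 3619/2; answer 3619/2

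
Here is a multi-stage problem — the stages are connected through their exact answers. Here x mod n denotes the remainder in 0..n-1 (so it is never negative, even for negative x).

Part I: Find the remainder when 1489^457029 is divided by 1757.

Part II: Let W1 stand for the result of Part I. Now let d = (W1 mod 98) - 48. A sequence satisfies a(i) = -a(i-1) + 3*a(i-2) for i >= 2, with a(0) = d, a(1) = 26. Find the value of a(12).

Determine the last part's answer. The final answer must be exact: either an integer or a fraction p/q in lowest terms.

Part I: squarings mod 1757: 1489^1=1489, 1489^2=1544, 1489^4=1444, 1489^8=1334, 1489^16=1472, 1489^32=403, 1489^64=765, 1489^128=144, 1489^256=1409, 1489^512=1628, 1489^1024=828, 1489^2048=354, 1489^4096=569, 1489^8192=473, 1489^16384=590, 1489^32768=214, 1489^65536=114, 1489^131072=697, 1489^262144=877; 1489^457029 = 1489^1 * 1489^4 * 1489^64 * 1489^256 * 1489^2048 * 1489^4096 * 1489^8192 * 1489^16384 * 1489^32768 * 1489^131072 * 1489^262144 = 1742 (mod 1757); answer 1742
Part II: W1 = 1742; d = 28; a(2) = -1*(26) + 3*(28) = 58; iterating: a(2)=58, a(3)=20, a(4)=154, a(5)=-94, a(6)=556, a(7)=-838, a(8)=2506, a(9)=-5020, a(10)=12538, a(11)=-27598, a(12)=65212; answer 65212

65212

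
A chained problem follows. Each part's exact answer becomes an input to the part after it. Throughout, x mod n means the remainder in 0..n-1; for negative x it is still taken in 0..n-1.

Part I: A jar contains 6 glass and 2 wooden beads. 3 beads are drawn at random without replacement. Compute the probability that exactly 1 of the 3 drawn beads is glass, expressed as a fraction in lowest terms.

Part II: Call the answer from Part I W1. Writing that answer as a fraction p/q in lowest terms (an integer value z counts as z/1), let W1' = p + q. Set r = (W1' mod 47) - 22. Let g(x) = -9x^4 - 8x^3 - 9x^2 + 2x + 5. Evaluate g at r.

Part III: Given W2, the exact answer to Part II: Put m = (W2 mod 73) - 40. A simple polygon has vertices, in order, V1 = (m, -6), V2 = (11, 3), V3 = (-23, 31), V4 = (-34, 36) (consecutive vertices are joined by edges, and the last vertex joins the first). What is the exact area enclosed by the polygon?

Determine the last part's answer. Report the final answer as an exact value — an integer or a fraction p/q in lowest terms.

Part I: total draws C(8,3) = 56; favorable C(6,1)*C(2,2) = 6; P = 3/28; answer 3/28
Part II: W1 = 3/28; threaded value p + q = 31; r = 9; -9*(9)^4 - 8*(9)^3 - 9*(9)^2 + 2*(9)^1 + 5 = (-59049) + (-5832) + (-729) + (18) + (5) = -65587; answer -65587
Part III: W2 = -65587; m = 0; cross terms: (0*3 - 11*-6)=66, (11*31 - -23*3)=410, (-23*36 - -34*31)=226, (-34*-6 - 0*36)=204; twice the area = |906| = 906; area = 453; answer 453

453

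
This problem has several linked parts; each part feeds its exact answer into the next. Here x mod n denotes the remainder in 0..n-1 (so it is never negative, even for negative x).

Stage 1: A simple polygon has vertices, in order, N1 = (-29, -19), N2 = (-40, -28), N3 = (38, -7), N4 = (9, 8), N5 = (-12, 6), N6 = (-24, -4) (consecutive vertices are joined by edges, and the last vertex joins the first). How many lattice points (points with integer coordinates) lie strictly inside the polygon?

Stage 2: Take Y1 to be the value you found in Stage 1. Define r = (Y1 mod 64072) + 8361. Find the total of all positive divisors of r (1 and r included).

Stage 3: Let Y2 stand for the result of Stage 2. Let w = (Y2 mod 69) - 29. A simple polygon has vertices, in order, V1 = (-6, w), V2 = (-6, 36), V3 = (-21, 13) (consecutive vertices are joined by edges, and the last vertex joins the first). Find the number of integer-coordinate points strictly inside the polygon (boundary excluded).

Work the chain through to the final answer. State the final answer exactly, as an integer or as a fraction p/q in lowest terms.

328

Stage 1: cross terms: (-29*-28 - -40*-19)=52, (-40*-7 - 38*-28)=1344, (38*8 - 9*-7)=367, (9*6 - -12*8)=150, (-12*-4 - -24*6)=192, (-24*-19 - -29*-4)=340; twice the area = |2445| = 2445; area = 2445/2; boundary points = 1 + 3 + 1 + 1 + 2 + 5 = 13; strictly interior points = area - boundary/2 + 1 = 1217; answer 1217
Stage 2: Y1 = 1217; r = 9578; 9578 = 2 * 4789; sigma = (1 + 2) * (1 + 4789) = 3 * 4790 = 14370; answer 14370
Stage 3: Y2 = 14370; w = -11; cross terms: (-6*36 - -6*-11)=-282, (-6*13 - -21*36)=678, (-21*-11 - -6*13)=309; twice the area = |705| = 705; area = 705/2; boundary points = 47 + 1 + 3 = 51; strictly interior points = area - boundary/2 + 1 = 328; answer 328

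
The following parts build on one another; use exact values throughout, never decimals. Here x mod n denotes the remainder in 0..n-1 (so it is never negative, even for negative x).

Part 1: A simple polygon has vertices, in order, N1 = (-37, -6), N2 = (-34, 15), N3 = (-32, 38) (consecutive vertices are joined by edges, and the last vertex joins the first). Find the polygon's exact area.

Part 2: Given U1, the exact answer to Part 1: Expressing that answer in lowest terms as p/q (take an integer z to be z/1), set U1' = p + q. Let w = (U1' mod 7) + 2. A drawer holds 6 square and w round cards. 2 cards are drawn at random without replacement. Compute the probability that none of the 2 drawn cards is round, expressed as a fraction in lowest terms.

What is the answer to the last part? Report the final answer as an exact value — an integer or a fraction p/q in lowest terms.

Part 1: cross terms: (-37*15 - -34*-6)=-759, (-34*38 - -32*15)=-812, (-32*-6 - -37*38)=1598; twice the area = |27| = 27; area = 27/2; answer 27/2
Part 2: U1 = 27/2; threaded value p + q = 29; w = 3; total draws C(9,2) = 36; favorable C(6,2) = 15; P = 5/12; answer 5/12

5/12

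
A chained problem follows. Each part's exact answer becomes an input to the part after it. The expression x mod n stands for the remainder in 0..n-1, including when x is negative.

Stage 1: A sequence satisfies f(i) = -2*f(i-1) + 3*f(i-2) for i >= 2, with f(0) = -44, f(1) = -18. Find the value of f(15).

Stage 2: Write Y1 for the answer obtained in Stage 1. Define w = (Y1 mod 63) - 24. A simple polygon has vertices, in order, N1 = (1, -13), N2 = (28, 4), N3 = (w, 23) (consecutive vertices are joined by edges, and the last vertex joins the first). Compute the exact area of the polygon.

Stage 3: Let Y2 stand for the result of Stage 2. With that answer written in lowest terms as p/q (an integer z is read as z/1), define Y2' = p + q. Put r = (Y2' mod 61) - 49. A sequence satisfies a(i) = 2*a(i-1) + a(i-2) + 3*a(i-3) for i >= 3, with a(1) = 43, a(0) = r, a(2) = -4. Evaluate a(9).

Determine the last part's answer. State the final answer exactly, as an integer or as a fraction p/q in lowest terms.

12268

Stage 1: f(2) = -2*(-18) + 3*(-44) = -96; iterating: f(2)=-96, f(3)=138, f(4)=-564, f(5)=1542, f(6)=-4776, f(7)=14178, f(8)=-42684, f(9)=127902, f(10)=-383856, f(11)=1151418, f(12)=-3454404, f(13)=10363062, f(14)=-31089336, f(15)=93267858; answer 93267858
Stage 2: Y1 = 93267858; w = -12; cross terms: (1*4 - 28*-13)=368, (28*23 - -12*4)=692, (-12*-13 - 1*23)=133; twice the area = |1193| = 1193; area = 1193/2; answer 1193/2
Stage 3: Y2 = 1193/2; threaded value p + q = 1195; r = -13; a(3) = 2*(-4) + 1*(43) + 3*(-13) = -4; iterating: a(3)=-4, a(4)=117, a(5)=218, a(6)=541, a(7)=1651, a(8)=4497, a(9)=12268; answer 12268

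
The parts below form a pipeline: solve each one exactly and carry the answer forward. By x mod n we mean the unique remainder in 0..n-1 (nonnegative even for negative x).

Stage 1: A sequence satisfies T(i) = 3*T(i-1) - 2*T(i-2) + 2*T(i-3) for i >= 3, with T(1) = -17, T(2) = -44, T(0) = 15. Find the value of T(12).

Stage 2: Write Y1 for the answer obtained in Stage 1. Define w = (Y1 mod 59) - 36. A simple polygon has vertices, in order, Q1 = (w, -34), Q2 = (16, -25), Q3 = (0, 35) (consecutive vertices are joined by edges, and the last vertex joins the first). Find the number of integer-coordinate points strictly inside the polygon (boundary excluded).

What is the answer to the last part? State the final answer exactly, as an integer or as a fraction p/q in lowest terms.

Stage 1: T(3) = 3*(-44) - 2*(-17) + 2*(15) = -68; iterating: T(3)=-68, T(4)=-150, T(5)=-402, T(6)=-1042, T(7)=-2622, T(8)=-6586, T(9)=-16598, T(10)=-41866, T(11)=-105574, T(12)=-266186; answer -266186
Stage 2: Y1 = -266186; w = -14; cross terms: (-14*-25 - 16*-34)=894, (16*35 - 0*-25)=560, (0*-34 - -14*35)=490; twice the area = |1944| = 1944; area = 972; boundary points = 3 + 4 + 1 = 8; strictly interior points = area - boundary/2 + 1 = 969; answer 969

969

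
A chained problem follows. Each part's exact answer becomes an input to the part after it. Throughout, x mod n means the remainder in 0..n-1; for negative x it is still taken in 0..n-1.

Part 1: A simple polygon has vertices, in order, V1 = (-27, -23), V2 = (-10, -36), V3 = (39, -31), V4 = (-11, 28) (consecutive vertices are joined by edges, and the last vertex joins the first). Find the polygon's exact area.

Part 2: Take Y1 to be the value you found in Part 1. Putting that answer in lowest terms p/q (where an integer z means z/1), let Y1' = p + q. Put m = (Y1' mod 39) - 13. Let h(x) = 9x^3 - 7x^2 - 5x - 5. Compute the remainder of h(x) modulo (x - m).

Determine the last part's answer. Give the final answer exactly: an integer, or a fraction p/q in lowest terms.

-9655

Part 1: cross terms: (-27*-36 - -10*-23)=742, (-10*-31 - 39*-36)=1714, (39*28 - -11*-31)=751, (-11*-23 - -27*28)=1009; twice the area = |4216| = 4216; area = 2108; answer 2108
Part 2: Y1 = 2108; threaded value p + q = 2109; m = -10; remainder = value at the root: 9*(-10)^3 - 7*(-10)^2 - 5*(-10)^1 - 5 = (-9000) + (-700) + (50) + (-5) = -9655; answer -9655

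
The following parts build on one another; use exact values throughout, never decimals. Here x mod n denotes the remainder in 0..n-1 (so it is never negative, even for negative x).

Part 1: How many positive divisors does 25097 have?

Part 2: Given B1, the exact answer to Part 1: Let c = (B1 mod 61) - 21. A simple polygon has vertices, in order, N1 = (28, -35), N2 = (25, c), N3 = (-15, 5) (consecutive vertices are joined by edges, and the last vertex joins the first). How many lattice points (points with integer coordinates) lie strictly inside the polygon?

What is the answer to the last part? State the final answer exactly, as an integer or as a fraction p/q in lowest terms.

280

Part 1: 25097 is prime, so its only divisors are 1 and 25097; count = 2; answer 2
Part 2: B1 = 2; c = -19; cross terms: (28*-19 - 25*-35)=343, (25*5 - -15*-19)=-160, (-15*-35 - 28*5)=385; twice the area = |568| = 568; area = 284; boundary points = 1 + 8 + 1 = 10; strictly interior points = area - boundary/2 + 1 = 280; answer 280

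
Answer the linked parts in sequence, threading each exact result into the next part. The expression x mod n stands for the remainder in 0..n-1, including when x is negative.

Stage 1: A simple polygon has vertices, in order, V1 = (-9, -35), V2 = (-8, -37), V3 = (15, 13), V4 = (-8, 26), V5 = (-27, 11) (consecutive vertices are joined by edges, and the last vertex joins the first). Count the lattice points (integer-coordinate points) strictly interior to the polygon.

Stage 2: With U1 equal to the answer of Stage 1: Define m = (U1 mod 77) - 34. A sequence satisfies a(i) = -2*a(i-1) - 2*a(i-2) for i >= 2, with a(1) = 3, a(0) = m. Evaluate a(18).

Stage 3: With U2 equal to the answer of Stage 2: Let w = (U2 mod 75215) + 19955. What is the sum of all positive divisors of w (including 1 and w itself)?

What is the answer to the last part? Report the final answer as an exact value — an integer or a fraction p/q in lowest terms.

Stage 1: cross terms: (-9*-37 - -8*-35)=53, (-8*13 - 15*-37)=451, (15*26 - -8*13)=494, (-8*11 - -27*26)=614, (-27*-35 - -9*11)=1044; twice the area = |2656| = 2656; area = 1328; boundary points = 1 + 1 + 1 + 1 + 2 = 6; strictly interior points = area - boundary/2 + 1 = 1326; answer 1326
Stage 2: U1 = 1326; m = -17; a(2) = -2*(3) - 2*(-17) = 28; iterating: a(2)=28, a(3)=-62, a(4)=68, a(5)=-12, a(6)=-112, a(7)=248, a(8)=-272, a(9)=48, a(10)=448, a(11)=-992, a(12)=1088, a(13)=-192, a(14)=-1792, a(15)=3968, a(16)=-4352, a(17)=768, a(18)=7168; answer 7168
Stage 3: U2 = 7168; w = 27123; 27123 = 3 * 9041; sigma = (1 + 3) * (1 + 9041) = 4 * 9042 = 36168; answer 36168

36168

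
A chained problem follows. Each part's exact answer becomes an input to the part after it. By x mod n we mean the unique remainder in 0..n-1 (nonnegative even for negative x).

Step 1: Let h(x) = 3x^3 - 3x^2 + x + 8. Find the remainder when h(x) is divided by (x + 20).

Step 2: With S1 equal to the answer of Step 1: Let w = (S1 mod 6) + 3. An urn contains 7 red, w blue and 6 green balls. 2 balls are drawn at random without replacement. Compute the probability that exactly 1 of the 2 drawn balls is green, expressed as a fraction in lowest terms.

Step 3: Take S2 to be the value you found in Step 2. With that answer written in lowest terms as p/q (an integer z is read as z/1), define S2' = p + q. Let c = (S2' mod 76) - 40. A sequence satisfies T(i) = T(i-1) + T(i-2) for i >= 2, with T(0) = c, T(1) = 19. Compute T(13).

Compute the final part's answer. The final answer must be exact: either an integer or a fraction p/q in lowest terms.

-901

Step 1: remainder = value at the root: 3*(-20)^3 - 3*(-20)^2 + 1*(-20)^1 + 8 = (-24000) + (-1200) + (-20) + (8) = -25212; answer -25212
Step 2: S1 = -25212; w = 3; total draws C(16,2) = 120; favorable C(6,1)*C(10,1) = 60; P = 1/2; answer 1/2
Step 3: S2 = 1/2; threaded value p + q = 3; c = -37; T(2) = 1*(19) + 1*(-37) = -18; iterating: T(2)=-18, T(3)=1, T(4)=-17, T(5)=-16, T(6)=-33, T(7)=-49, T(8)=-82, T(9)=-131, T(10)=-213, T(11)=-344, T(12)=-557, T(13)=-901; answer -901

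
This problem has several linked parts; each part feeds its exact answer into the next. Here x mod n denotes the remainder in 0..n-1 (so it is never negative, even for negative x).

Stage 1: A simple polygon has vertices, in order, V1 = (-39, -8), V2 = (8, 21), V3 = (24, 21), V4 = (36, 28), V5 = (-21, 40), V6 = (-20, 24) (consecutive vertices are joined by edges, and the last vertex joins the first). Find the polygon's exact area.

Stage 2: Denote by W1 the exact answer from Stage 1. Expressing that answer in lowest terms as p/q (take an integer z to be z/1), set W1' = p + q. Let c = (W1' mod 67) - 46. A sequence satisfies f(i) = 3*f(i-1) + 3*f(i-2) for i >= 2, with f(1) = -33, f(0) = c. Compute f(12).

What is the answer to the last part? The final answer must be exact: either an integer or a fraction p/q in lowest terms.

Stage 1: cross terms: (-39*21 - 8*-8)=-755, (8*21 - 24*21)=-336, (24*28 - 36*21)=-84, (36*40 - -21*28)=2028, (-21*24 - -20*40)=296, (-20*-8 - -39*24)=1096; twice the area = |2245| = 2245; area = 2245/2; answer 2245/2
Stage 2: W1 = 2245/2; threaded value p + q = 2247; c = -10; f(2) = 3*(-33) + 3*(-10) = -129; iterating: f(2)=-129, f(3)=-486, f(4)=-1845, f(5)=-6993, f(6)=-26514, f(7)=-100521, f(8)=-381105, f(9)=-1444878, f(10)=-5477949, f(11)=-20768481, f(12)=-78739290; answer -78739290

-78739290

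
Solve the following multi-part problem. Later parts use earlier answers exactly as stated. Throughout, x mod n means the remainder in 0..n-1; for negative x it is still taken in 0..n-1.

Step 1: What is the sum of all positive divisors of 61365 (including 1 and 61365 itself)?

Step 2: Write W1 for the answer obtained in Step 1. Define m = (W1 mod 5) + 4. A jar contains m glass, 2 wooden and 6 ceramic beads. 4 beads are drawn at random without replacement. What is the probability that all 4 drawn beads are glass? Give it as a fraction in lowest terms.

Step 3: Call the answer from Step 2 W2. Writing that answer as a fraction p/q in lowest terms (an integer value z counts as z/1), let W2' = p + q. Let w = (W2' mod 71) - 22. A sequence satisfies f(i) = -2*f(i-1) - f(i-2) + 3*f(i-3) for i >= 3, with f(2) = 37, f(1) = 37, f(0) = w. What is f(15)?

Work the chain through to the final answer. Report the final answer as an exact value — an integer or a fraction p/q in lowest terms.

-17067

Step 1: 61365 = 3 * 5 * 4091; sigma = (1 + 3) * (1 + 5) * (1 + 4091) = 4 * 6 * 4092 = 98208; answer 98208
Step 2: W1 = 98208; m = 7; total draws C(15,4) = 1365; favorable C(7,4) = 35; P = 1/39; answer 1/39
Step 3: W2 = 1/39; threaded value p + q = 40; w = 18; f(3) = -2*(37) - 1*(37) + 3*(18) = -57; iterating: f(3)=-57, f(4)=188, f(5)=-208, f(6)=57, f(7)=658, f(8)=-1997, f(9)=3507, f(10)=-3043, f(11)=-3412, f(12)=20388, f(13)=-46493, f(14)=62362, f(15)=-17067; answer -17067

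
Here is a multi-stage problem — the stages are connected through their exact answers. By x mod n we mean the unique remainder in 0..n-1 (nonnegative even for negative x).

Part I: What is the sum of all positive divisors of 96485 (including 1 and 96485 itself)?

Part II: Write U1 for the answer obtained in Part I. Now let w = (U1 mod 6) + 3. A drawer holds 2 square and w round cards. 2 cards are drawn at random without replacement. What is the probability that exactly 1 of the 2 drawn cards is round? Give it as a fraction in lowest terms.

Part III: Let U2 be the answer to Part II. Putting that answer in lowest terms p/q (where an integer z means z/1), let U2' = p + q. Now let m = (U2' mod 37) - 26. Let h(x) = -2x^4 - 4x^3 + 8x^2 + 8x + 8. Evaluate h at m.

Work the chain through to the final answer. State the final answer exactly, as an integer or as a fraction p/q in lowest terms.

-184168

Part I: 96485 = 5 * 23 * 839; sigma = (1 + 5) * (1 + 23) * (1 + 839) = 6 * 24 * 840 = 120960; answer 120960
Part II: U1 = 120960; w = 3; total draws C(5,2) = 10; favorable C(3,1)*C(2,1) = 6; P = 3/5; answer 3/5
Part III: U2 = 3/5; threaded value p + q = 8; m = -18; -2*(-18)^4 - 4*(-18)^3 + 8*(-18)^2 + 8*(-18)^1 + 8 = (-209952) + (23328) + (2592) + (-144) + (8) = -184168; answer -184168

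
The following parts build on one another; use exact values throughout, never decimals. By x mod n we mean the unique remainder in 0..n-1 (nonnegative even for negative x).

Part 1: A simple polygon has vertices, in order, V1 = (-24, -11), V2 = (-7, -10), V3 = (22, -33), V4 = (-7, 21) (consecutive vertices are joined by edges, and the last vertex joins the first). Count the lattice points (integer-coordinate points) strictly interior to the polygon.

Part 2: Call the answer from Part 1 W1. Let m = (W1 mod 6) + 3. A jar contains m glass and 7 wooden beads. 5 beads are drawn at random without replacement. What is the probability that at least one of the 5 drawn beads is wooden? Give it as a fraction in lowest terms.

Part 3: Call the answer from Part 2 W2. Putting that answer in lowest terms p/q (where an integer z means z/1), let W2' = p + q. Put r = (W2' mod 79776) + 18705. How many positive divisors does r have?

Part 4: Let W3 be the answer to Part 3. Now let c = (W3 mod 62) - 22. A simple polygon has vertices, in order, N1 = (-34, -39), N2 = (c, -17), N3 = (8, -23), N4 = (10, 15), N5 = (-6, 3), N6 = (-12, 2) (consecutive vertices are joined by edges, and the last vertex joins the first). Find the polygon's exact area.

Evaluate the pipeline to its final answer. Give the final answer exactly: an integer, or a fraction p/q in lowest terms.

Part 1: cross terms: (-24*-10 - -7*-11)=163, (-7*-33 - 22*-10)=451, (22*21 - -7*-33)=231, (-7*-11 - -24*21)=581; twice the area = |1426| = 1426; area = 713; boundary points = 1 + 1 + 1 + 1 = 4; strictly interior points = area - boundary/2 + 1 = 712; answer 712
Part 2: W1 = 712; m = 7; total draws C(14,5) = 2002; complement C(7,5) = 21; favorable 2002 - 21 = 1981; P = 283/286; answer 283/286
Part 3: W2 = 283/286; threaded value p + q = 569; r = 19274; 19274 = 2 * 23 * 419; number of divisors = (1+1) * (1+1) * (1+1) = 8; answer 8
Part 4: W3 = 8; c = -14; cross terms: (-34*-17 - -14*-39)=32, (-14*-23 - 8*-17)=458, (8*15 - 10*-23)=350, (10*3 - -6*15)=120, (-6*2 - -12*3)=24, (-12*-39 - -34*2)=536; twice the area = |1520| = 1520; area = 760; answer 760

760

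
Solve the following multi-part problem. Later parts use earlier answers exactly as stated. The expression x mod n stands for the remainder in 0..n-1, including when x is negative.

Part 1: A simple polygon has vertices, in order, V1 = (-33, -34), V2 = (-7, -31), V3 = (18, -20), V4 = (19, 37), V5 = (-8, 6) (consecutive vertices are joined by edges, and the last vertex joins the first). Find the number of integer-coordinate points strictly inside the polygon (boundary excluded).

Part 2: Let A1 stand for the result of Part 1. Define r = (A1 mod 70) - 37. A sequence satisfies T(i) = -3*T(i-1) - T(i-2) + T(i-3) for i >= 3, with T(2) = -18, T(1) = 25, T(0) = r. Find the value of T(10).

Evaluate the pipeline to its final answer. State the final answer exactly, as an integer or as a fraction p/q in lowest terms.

5478

Part 1: cross terms: (-33*-31 - -7*-34)=785, (-7*-20 - 18*-31)=698, (18*37 - 19*-20)=1046, (19*6 - -8*37)=410, (-8*-34 - -33*6)=470; twice the area = |3409| = 3409; area = 3409/2; boundary points = 1 + 1 + 1 + 1 + 5 = 9; strictly interior points = area - boundary/2 + 1 = 1701; answer 1701
Part 2: A1 = 1701; r = -16; T(3) = -3*(-18) - 1*(25) + 1*(-16) = 13; iterating: T(3)=13, T(4)=4, T(5)=-43, T(6)=138, T(7)=-367, T(8)=920, T(9)=-2255, T(10)=5478; answer 5478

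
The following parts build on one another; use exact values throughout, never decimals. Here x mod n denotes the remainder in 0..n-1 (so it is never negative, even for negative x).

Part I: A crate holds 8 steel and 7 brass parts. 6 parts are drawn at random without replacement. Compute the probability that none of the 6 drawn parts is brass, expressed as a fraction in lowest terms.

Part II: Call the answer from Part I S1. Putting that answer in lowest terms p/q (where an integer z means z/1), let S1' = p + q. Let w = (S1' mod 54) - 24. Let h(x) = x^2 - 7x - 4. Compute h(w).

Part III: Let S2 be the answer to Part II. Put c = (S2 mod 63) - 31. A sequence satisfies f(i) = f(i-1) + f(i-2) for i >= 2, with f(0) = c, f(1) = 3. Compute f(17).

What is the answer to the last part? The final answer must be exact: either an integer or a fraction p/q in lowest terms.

Part I: total draws C(15,6) = 5005; favorable C(8,6) = 28; P = 4/715; answer 4/715
Part II: S1 = 4/715; threaded value p + q = 719; w = -7; 1*(-7)^2 - 7*(-7)^1 - 4 = (49) + (49) + (-4) = 94; answer 94
Part III: S2 = 94; c = 0; f(2) = 1*(3) + 1*(0) = 3; iterating: f(2)=3, f(3)=6, f(4)=9, f(5)=15, f(6)=24, f(7)=39, f(8)=63, f(9)=102, f(10)=165, f(11)=267, f(12)=432, f(13)=699, f(14)=1131, f(15)=1830, f(16)=2961, f(17)=4791; answer 4791

4791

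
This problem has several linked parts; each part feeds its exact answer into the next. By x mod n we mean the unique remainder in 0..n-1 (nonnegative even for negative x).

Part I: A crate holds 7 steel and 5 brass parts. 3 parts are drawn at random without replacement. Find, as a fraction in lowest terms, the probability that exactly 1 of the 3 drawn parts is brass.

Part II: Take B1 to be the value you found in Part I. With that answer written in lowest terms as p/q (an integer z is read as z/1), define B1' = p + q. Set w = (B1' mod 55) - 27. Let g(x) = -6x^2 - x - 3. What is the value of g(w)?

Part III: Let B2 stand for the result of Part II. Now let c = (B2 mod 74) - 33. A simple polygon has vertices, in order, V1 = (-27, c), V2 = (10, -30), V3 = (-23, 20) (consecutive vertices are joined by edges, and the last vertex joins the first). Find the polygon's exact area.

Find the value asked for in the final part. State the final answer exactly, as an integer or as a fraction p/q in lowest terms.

101/2

Part I: total draws C(12,3) = 220; favorable C(5,1)*C(7,2) = 105; P = 21/44; answer 21/44
Part II: B1 = 21/44; threaded value p + q = 65; w = -17; -6*(-17)^2 - 1*(-17)^1 - 3 = (-1734) + (17) + (-3) = -1720; answer -1720
Part III: B2 = -1720; c = 23; cross terms: (-27*-30 - 10*23)=580, (10*20 - -23*-30)=-490, (-23*23 - -27*20)=11; twice the area = |101| = 101; area = 101/2; answer 101/2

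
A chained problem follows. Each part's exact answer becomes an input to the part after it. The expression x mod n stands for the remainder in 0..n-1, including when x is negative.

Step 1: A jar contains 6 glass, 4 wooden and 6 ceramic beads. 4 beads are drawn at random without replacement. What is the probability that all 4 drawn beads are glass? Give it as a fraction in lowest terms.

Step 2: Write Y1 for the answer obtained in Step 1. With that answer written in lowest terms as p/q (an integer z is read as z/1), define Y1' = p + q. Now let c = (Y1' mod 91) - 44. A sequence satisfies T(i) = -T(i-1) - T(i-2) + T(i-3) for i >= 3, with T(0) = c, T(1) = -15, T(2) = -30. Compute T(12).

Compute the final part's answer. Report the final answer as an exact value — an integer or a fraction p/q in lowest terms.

Step 1: total draws C(16,4) = 1820; favorable C(6,4) = 15; P = 3/364; answer 3/364
Step 2: Y1 = 3/364; threaded value p + q = 367; c = -41; T(3) = -1*(-30) - 1*(-15) + 1*(-41) = 4; iterating: T(3)=4, T(4)=11, T(5)=-45, T(6)=38, T(7)=18, T(8)=-101, T(9)=121, T(10)=-2, T(11)=-220, T(12)=343; answer 343

343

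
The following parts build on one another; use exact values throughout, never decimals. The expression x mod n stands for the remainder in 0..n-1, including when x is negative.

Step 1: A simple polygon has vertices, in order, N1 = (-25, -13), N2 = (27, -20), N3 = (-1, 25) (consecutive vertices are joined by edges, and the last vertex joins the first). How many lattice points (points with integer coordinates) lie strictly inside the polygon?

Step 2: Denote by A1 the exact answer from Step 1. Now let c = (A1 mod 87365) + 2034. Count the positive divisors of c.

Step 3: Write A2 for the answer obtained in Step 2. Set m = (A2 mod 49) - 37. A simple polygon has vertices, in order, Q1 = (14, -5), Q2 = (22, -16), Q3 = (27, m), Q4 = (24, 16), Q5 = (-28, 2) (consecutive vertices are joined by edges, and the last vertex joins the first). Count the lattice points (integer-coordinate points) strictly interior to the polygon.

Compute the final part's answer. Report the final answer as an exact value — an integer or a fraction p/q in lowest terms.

Step 1: cross terms: (-25*-20 - 27*-13)=851, (27*25 - -1*-20)=655, (-1*-13 - -25*25)=638; twice the area = |2144| = 2144; area = 1072; boundary points = 1 + 1 + 2 = 4; strictly interior points = area - boundary/2 + 1 = 1071; answer 1071
Step 2: A1 = 1071; c = 3105; 3105 = 3^3 * 5 * 23; number of divisors = (3+1) * (1+1) * (1+1) = 16; answer 16
Step 3: A2 = 16; m = -21; cross terms: (14*-16 - 22*-5)=-114, (22*-21 - 27*-16)=-30, (27*16 - 24*-21)=936, (24*2 - -28*16)=496, (-28*-5 - 14*2)=112; twice the area = |1400| = 1400; area = 700; boundary points = 1 + 5 + 1 + 2 + 7 = 16; strictly interior points = area - boundary/2 + 1 = 693; answer 693

693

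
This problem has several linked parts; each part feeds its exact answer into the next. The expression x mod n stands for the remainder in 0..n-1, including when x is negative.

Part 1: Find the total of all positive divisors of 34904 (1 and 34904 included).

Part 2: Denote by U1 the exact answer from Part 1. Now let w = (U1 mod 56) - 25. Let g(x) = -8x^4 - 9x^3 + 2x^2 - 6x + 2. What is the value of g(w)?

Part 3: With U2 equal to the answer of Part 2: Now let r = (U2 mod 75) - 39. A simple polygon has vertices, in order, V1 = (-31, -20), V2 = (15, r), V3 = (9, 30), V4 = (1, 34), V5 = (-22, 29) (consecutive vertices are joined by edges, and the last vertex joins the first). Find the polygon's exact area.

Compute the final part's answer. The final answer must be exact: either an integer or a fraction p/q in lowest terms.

Part 1: 34904 = 2^3 * 4363; sigma = (1 + 2 + 4 + 8) * (1 + 4363) = 15 * 4364 = 65460; answer 65460
Part 2: U1 = 65460; w = 27; -8*(27)^4 - 9*(27)^3 + 2*(27)^2 - 6*(27)^1 + 2 = (-4251528) + (-177147) + (1458) + (-162) + (2) = -4427377; answer -4427377
Part 3: U2 = -4427377; r = -16; cross terms: (-31*-16 - 15*-20)=796, (15*30 - 9*-16)=594, (9*34 - 1*30)=276, (1*29 - -22*34)=777, (-22*-20 - -31*29)=1339; twice the area = |3782| = 3782; area = 1891; answer 1891

1891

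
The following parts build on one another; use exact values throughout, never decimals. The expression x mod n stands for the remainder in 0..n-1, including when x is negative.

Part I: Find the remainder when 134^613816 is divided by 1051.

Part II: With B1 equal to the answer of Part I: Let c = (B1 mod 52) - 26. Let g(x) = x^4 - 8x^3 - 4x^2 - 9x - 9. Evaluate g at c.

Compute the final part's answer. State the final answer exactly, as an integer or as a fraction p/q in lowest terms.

Part I: squarings mod 1051: 134^1=134, 134^2=89, 134^4=564, 134^8=694, 134^16=278, 134^32=561, 134^64=472, 134^128=1023, 134^256=784, 134^512=872, 134^1024=511, 134^2048=473, 134^4096=917, 134^8192=89, 134^16384=564, 134^32768=694, 134^65536=278, 134^131072=561, 134^262144=472, 134^524288=1023; 134^613816 = 134^8 * 134^16 * 134^32 * 134^128 * 134^256 * 134^1024 * 134^2048 * 134^4096 * 134^16384 * 134^65536 * 134^524288 = 919 (mod 1051); answer 919
Part II: B1 = 919; c = 9; 1*(9)^4 - 8*(9)^3 - 4*(9)^2 - 9*(9)^1 - 9 = (6561) + (-5832) + (-324) + (-81) + (-9) = 315; answer 315

315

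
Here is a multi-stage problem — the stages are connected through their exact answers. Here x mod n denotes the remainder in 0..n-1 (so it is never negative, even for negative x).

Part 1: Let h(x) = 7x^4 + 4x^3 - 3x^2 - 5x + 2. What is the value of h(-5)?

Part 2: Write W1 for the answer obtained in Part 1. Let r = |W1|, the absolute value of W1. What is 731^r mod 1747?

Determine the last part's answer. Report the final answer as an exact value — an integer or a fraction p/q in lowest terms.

Part 1: 7*(-5)^4 + 4*(-5)^3 - 3*(-5)^2 - 5*(-5)^1 + 2 = (4375) + (-500) + (-75) + (25) + (2) = 3827; answer 3827
Part 2: W1 = 3827; r = 3827; squarings mod 1747: 731^1=731, 731^2=1526, 731^4=1672, 731^8=384, 731^16=708, 731^32=1622, 731^64=1649, 731^128=869, 731^256=457, 731^512=956, 731^1024=255, 731^2048=386; 731^3827 = 731^1 * 731^2 * 731^16 * 731^32 * 731^64 * 731^128 * 731^512 * 731^1024 * 731^2048 = 1180 (mod 1747); answer 1180

1180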